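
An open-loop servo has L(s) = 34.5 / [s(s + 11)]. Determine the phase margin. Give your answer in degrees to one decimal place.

Gain crossover: |L(jω)| = 1 at ω ≈ 3.02 rad/sec.
∠L(j3.02) = −90° − arctan(3.02/11) ≈ -105.37°
PM = 180° + (-105.37°) = 74.63°

74.6 deg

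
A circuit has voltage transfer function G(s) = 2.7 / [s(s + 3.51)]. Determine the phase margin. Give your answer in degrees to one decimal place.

77.9°

Gain crossover: |G(jω)| = 1 at ω ≈ 0.752 rad/s.
∠G(j0.752) = −90° − arctan(0.752/3.51) ≈ -102.09°
PM = 180° + (-102.09°) = 77.91°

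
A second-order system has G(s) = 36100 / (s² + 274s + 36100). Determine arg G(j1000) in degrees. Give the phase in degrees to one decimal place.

-164.1 deg

∠[(j1000)² + 274(j1000) + 36100] = ∠[-9.639e+05 + j2.74e+05] = 164.13°
∠G(j1000) = −164.13° = -164.13°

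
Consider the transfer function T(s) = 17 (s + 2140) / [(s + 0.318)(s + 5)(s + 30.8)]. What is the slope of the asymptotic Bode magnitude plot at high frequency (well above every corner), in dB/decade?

With 1 zero and 3 poles, the high-frequency asymptotic slope is 20 × (1 − 3) = -40 dB/decade.

-40 dB/decade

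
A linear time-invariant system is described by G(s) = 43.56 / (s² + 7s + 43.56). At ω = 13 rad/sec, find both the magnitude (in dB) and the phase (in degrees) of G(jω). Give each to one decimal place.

|G| = -11.0 dB, ∠G = -144.0°

|(j13)² + 7(j13) + 43.56| = |-125.44 + j91| = 155
|G(j13)| = 43.56 / 155 = 0.28108
20 log₁₀(0.28108) = -11.02 dB
∠[(j13)² + 7(j13) + 43.56] = ∠[-125.44 + j91] = 144.04°
∠G(j13) = −144.04° = -144.04°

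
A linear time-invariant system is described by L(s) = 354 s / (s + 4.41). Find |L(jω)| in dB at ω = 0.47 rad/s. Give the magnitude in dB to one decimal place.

|j0.47| = 0.47
|j0.47 + 4.41| = √(0.47² + 4.41²) = 4.435
|L(j0.47)| = 354 × 0.47 / 4.435 = 37.515
20 log₁₀(37.515) = 31.48 dB

31.5 dB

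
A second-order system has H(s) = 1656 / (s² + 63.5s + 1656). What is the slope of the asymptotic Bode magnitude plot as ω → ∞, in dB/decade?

-40 dB/decade

With 0 zeros and 2 poles, the high-frequency asymptotic slope is 20 × (0 − 2) = -40 dB/decade.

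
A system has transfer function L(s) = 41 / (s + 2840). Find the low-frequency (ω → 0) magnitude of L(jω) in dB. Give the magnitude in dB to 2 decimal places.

L(0) = 41 / 2840 = 0.014437
20 log₁₀(0.014437) = -36.811 dB

-36.81 dB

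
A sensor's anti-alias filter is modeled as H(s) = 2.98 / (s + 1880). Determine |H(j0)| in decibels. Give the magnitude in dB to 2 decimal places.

-56.00 dB

H(0) = 2.98 / 1880 = 0.0015851
20 log₁₀(0.0015851) = -55.999 dB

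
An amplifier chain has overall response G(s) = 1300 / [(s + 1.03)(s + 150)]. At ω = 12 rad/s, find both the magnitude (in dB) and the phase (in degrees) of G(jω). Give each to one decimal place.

|j12 + 1.03| = √(12² + 1.03²) = 12.04
|j12 + 150| = √(12² + 150²) = 150.5
|G(j12)| = 1300 / (12.04 × 150.5) = 0.71728
20 log₁₀(0.71728) = -2.89 dB
∠(j12 + 1.03) = arctan(12/1.03) = 85.09°
∠(j12 + 150) = arctan(12/150) = 4.57°
∠G(j12) = − (85.09° + 4.57°) = -89.67°

|G| = -2.9 dB, ∠G = -89.7°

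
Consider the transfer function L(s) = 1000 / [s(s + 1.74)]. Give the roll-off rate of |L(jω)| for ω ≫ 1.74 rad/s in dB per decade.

With 0 zeros and 2 poles, the high-frequency asymptotic slope is 20 × (0 − 2) = -40 dB/decade.

-40 dB/decade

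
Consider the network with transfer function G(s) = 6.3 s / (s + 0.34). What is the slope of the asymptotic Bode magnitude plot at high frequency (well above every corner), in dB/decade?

With 1 zero and 1 pole, the high-frequency asymptotic slope is 20 × (1 − 1) = 0 dB/decade.

0 dB/decade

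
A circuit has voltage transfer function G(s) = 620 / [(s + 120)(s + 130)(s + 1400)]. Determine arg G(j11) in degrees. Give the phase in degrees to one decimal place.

∠(j11 + 120) = arctan(11/120) = 5.24°
∠(j11 + 130) = arctan(11/130) = 4.84°
∠(j11 + 1400) = arctan(11/1400) = 0.45°
∠G(j11) = − (5.24° + 4.84° + 0.45°) = -10.52°

-10.5°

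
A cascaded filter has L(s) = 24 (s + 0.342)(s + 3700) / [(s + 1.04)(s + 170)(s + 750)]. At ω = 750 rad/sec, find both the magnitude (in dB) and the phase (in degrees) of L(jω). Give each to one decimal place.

|L| = -19.1 dB, ∠L = -110.7°

|j750 + 0.342| = √(750² + 0.342²) = 750
|j750 + 3700| = √(750² + 3700²) = 3775
|j750 + 1.04| = √(750² + 1.04²) = 750
|j750 + 170| = √(750² + 170²) = 769
|j750 + 750| = √(750² + 750²) = 1061
|L(j750)| = 24 × 750 × 3775 / (750 × 769 × 1061) = 0.11108
20 log₁₀(0.11108) = -19.09 dB
∠(j750 + 0.342) = arctan(750/0.342) = 89.97°
∠(j750 + 3700) = arctan(750/3700) = 11.46°
∠(j750 + 1.04) = arctan(750/1.04) = 89.92°
∠(j750 + 170) = arctan(750/170) = 77.23°
∠(j750 + 750) = arctan(750/750) = 45.00°
∠L(j750) = 89.97° + 11.46° − (89.92° + 77.23° + 45.00°) = -110.72°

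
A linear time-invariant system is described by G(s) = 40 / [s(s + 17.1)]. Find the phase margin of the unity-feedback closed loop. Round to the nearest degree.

Gain crossover: |G(jω)| = 1 at ω ≈ 2.32 rad/sec.
∠G(j2.32) = −90° − arctan(2.32/17.1) ≈ -97.72°
PM = 180° + (-97.72°) = 82.28°

82°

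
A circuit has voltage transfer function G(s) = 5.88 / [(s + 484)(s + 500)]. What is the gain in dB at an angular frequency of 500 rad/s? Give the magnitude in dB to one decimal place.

-98.5 dB

|j500 + 484| = √(500² + 484²) = 695.9
|j500 + 500| = √(500² + 500²) = 707.1
|G(j500)| = 5.88 / (695.9 × 707.1) = 1.195e-05
20 log₁₀(1.195e-05) = -98.45 dB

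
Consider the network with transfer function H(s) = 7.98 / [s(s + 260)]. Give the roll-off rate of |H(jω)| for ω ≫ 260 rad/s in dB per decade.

With 0 zeros and 2 poles, the high-frequency asymptotic slope is 20 × (0 − 2) = -40 dB/decade.

-40 dB/decade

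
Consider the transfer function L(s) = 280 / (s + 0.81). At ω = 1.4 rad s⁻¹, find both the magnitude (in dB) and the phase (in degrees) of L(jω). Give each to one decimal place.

|j1.4 + 0.81| = √(1.4² + 0.81²) = 1.617
|L(j1.4)| = 280 / 1.617 = 173.11
20 log₁₀(173.11) = 44.77 dB
∠(j1.4 + 0.81) = arctan(1.4/0.81) = 59.95°
∠L(j1.4) = −59.95° = -59.95°

|L| = 44.8 dB, ∠L = -59.9 deg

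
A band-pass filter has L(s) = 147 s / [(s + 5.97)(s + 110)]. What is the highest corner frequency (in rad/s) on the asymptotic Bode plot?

110 rad/s

Break frequencies occur at each pole and zero magnitude: 5.97 rad/s, 110 rad/s.
The highest is 110 rad/s.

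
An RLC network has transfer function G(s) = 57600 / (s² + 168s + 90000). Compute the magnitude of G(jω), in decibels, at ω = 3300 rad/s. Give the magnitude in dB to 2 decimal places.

-45.47 dB

|(j3300)² + 168(j3300) + 90000| = |-1.08e+07 + j5.544e+05| = 1.081e+07
|G(j3300)| = 57600 / 1.081e+07 = 0.0053263
20 log₁₀(0.0053263) = -45.471 dB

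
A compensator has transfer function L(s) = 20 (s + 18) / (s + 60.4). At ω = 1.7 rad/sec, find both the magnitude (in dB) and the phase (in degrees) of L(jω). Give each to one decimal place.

|L| = 15.5 dB, ∠L = 3.8°

|j1.7 + 18| = √(1.7² + 18²) = 18.08
|j1.7 + 60.4| = √(1.7² + 60.4²) = 60.42
|L(j1.7)| = 20 × 18.08 / 60.42 = 5.9844
20 log₁₀(5.9844) = 15.54 dB
∠(j1.7 + 18) = arctan(1.7/18) = 5.40°
∠(j1.7 + 60.4) = arctan(1.7/60.4) = 1.61°
∠L(j1.7) = 5.40° − 1.61° = 3.78°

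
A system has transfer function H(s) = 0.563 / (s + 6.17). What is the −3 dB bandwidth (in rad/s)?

6.17 rad/s

For a single-pole low-pass, the −3 dB point is at the pole: ω = 6.17 rad/s.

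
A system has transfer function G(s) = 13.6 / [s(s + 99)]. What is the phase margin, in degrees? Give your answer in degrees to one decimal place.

Gain crossover: |G(jω)| = 1 at ω ≈ 0.137 rad/s.
∠G(j0.137) = −90° − arctan(0.137/99) ≈ -90.08°
PM = 180° + (-90.08°) = 89.92°

89.9 deg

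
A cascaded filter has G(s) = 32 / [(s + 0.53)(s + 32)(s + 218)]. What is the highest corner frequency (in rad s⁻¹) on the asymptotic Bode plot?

Break frequencies occur at each pole and zero magnitude: 0.53 rad s⁻¹, 32 rad s⁻¹, 218 rad s⁻¹.
The highest is 218 rad s⁻¹.

218 rad s⁻¹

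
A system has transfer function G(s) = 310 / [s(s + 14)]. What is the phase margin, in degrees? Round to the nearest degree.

Gain crossover: |G(jω)| = 1 at ω ≈ 15.1 rad/s.
∠G(j15.1) = −90° − arctan(15.1/14) ≈ -137.11°
PM = 180° + (-137.11°) = 42.89°

43°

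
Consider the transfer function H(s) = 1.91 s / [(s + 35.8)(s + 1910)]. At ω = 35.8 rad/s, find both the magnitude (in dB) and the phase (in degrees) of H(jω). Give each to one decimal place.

|j35.8| = 35.8
|j35.8 + 35.8| = √(35.8² + 35.8²) = 50.63
|j35.8 + 1910| = √(35.8² + 1910²) = 1910
|H(j35.8)| = 1.91 × 35.8 / (50.63 × 1910) = 0.00070698
20 log₁₀(0.00070698) = -63.01 dB
∠(j35.8) = 90.00°
∠(j35.8 + 35.8) = arctan(35.8/35.8) = 45.00°
∠(j35.8 + 1910) = arctan(35.8/1910) = 1.07°
∠H(j35.8) = 90.00° − (45.00° + 1.07°) = 43.93°

|H| = -63.0 dB, ∠H = 43.9°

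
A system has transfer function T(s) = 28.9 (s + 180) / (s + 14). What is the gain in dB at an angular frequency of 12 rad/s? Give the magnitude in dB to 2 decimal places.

49.03 dB

|j12 + 180| = √(12² + 180²) = 180.4
|j12 + 14| = √(12² + 14²) = 18.44
|T(j12)| = 28.9 × 180.4 / 18.44 = 282.74
20 log₁₀(282.74) = 49.028 dB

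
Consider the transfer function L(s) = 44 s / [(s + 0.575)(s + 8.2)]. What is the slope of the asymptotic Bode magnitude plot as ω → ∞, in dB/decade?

With 1 zero and 2 poles, the high-frequency asymptotic slope is 20 × (1 − 2) = -20 dB/decade.

-20 dB/decade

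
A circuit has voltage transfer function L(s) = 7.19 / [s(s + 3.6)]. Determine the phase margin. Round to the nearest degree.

64°

Gain crossover: |L(jω)| = 1 at ω ≈ 1.79 rad/s.
∠L(j1.79) = −90° − arctan(1.79/3.6) ≈ -116.42°
PM = 180° + (-116.42°) = 63.58°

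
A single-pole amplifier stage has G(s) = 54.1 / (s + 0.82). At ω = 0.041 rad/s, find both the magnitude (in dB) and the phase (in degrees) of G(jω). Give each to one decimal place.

|G| = 36.4 dB, ∠G = -2.9 deg

|j0.041 + 0.82| = √(0.041² + 0.82²) = 0.821
|G(j0.041)| = 54.1 / 0.821 = 65.893
20 log₁₀(65.893) = 36.38 dB
∠(j0.041 + 0.82) = arctan(0.041/0.82) = 2.86°
∠G(j0.041) = −2.86° = -2.86°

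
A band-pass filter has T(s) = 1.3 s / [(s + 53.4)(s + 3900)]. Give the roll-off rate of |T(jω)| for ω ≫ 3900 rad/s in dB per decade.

With 1 zero and 2 poles, the high-frequency asymptotic slope is 20 × (1 − 2) = -20 dB/decade.

-20 dB/decade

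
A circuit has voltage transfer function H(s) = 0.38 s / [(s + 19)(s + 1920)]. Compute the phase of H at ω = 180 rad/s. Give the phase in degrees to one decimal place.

∠(j180) = 90.00°
∠(j180 + 19) = arctan(180/19) = 83.97°
∠(j180 + 1920) = arctan(180/1920) = 5.36°
∠H(j180) = 90.00° − (83.97° + 5.36°) = 0.67°

0.7°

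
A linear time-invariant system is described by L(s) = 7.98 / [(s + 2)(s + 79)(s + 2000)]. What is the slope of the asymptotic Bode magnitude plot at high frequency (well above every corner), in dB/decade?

With 0 zeros and 3 poles, the high-frequency asymptotic slope is 20 × (0 − 3) = -60 dB/decade.

-60 dB/decade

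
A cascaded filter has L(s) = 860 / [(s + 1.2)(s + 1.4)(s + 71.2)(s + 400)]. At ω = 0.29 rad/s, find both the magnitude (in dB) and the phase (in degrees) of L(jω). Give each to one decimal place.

|L| = -35.3 dB, ∠L = -25.6°

|j0.29 + 1.2| = √(0.29² + 1.2²) = 1.235
|j0.29 + 1.4| = √(0.29² + 1.4²) = 1.43
|j0.29 + 71.2| = √(0.29² + 71.2²) = 71.2
|j0.29 + 400| = √(0.29² + 400²) = 400
|L(j0.29)| = 860 / (1.235 × 1.43 × 71.2 × 400) = 0.017108
20 log₁₀(0.017108) = -35.34 dB
∠(j0.29 + 1.2) = arctan(0.29/1.2) = 13.59°
∠(j0.29 + 1.4) = arctan(0.29/1.4) = 11.70°
∠(j0.29 + 71.2) = arctan(0.29/71.2) = 0.23°
∠(j0.29 + 400) = arctan(0.29/400) = 0.04°
∠L(j0.29) = − (13.59° + 11.70° + 0.23° + 0.04°) = -25.56°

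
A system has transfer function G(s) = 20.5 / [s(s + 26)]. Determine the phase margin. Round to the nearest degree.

88°

Gain crossover: |G(jω)| = 1 at ω ≈ 0.788 rad/sec.
∠G(j0.788) = −90° − arctan(0.788/26) ≈ -91.74°
PM = 180° + (-91.74°) = 88.26°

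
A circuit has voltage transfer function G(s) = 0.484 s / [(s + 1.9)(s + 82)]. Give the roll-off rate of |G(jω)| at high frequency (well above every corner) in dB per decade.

-20 dB/decade

With 1 zero and 2 poles, the high-frequency asymptotic slope is 20 × (1 − 2) = -20 dB/decade.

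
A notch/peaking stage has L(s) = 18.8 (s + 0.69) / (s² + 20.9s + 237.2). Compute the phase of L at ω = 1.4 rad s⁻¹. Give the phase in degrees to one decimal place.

∠(j1.4 + 0.69) = arctan(1.4/0.69) = 63.76°
∠[(j1.4)² + 20.9(j1.4) + 237.2] = ∠[235.24 + j29.26] = 7.09°
∠L(j1.4) = 63.76° − 7.09° = 56.67°

56.7°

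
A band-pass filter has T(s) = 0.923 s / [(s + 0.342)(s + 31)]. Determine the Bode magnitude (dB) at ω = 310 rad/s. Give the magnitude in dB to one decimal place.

-50.6 dB

|j310| = 310
|j310 + 0.342| = √(310² + 0.342²) = 310
|j310 + 31| = √(310² + 31²) = 311.5
|T(j310)| = 0.923 × 310 / (310 × 311.5) = 0.0029626
20 log₁₀(0.0029626) = -50.57 dB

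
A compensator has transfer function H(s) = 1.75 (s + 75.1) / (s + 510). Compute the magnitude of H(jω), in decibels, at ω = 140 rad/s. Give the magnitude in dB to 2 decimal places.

-5.59 dB

|j140 + 75.1| = √(140² + 75.1²) = 158.9
|j140 + 510| = √(140² + 510²) = 528.9
|H(j140)| = 1.75 × 158.9 / 528.9 = 0.5257
20 log₁₀(0.5257) = -5.585 dB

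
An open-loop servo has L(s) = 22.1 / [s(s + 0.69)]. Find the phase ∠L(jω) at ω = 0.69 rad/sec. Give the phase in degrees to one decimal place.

-135.0°

∠(j0.69 + 0.69) = arctan(0.69/0.69) = 45.00°
∠(j0.69) = 90.00°
∠L(j0.69) = − (45.00° + 90.00°) = -135.00°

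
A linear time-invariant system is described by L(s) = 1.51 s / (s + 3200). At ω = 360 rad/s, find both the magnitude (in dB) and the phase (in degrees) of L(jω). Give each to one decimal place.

|L| = -15.5 dB, ∠L = 83.6°

|j360| = 360
|j360 + 3200| = √(360² + 3200²) = 3220
|L(j360)| = 1.51 × 360 / 3220 = 0.16881
20 log₁₀(0.16881) = -15.45 dB
∠(j360) = 90.00°
∠(j360 + 3200) = arctan(360/3200) = 6.42°
∠L(j360) = 90.00° − 6.42° = 83.58°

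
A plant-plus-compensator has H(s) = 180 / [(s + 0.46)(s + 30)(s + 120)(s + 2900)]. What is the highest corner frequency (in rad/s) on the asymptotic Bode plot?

Break frequencies occur at each pole and zero magnitude: 0.46 rad/s, 30 rad/s, 120 rad/s, 2900 rad/s.
The highest is 2900 rad/s.

2900 rad/s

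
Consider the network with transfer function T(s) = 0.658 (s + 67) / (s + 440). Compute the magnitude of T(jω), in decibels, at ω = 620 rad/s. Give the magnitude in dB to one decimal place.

|j620 + 67| = √(620² + 67²) = 623.6
|j620 + 440| = √(620² + 440²) = 760.3
|T(j620)| = 0.658 × 623.6 / 760.3 = 0.53973
20 log₁₀(0.53973) = -5.36 dB

-5.4 dB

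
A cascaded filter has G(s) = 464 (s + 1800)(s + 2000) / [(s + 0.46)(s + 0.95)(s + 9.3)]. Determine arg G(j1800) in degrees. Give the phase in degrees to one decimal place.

∠(j1800 + 1800) = arctan(1800/1800) = 45.00°
∠(j1800 + 2000) = arctan(1800/2000) = 41.99°
∠(j1800 + 0.46) = arctan(1800/0.46) = 89.99°
∠(j1800 + 0.95) = arctan(1800/0.95) = 89.97°
∠(j1800 + 9.3) = arctan(1800/9.3) = 89.70°
∠G(j1800) = 45.00° + 41.99° − (89.99° + 89.97° + 89.70°) = -182.67°

-182.7°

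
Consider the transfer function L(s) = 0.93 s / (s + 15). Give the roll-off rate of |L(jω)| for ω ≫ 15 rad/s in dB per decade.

With 1 zero and 1 pole, the high-frequency asymptotic slope is 20 × (1 − 1) = 0 dB/decade.

0 dB/decade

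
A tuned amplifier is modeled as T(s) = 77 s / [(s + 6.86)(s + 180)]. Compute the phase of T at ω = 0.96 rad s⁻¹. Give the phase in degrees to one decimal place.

∠(j0.96) = 90.00°
∠(j0.96 + 6.86) = arctan(0.96/6.86) = 7.97°
∠(j0.96 + 180) = arctan(0.96/180) = 0.31°
∠T(j0.96) = 90.00° − (7.97° + 0.31°) = 81.73°

81.7°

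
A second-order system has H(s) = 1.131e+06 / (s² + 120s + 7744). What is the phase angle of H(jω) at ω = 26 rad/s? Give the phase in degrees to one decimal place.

-23.8°

∠[(j26)² + 120(j26) + 7744] = ∠[7068 + j3120] = 23.82°
∠H(j26) = −23.82° = -23.82°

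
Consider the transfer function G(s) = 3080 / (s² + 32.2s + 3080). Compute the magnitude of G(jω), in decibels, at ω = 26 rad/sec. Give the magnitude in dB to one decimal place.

1.7 dB

|(j26)² + 32.2(j26) + 3080| = |2404 + j837.2| = 2546
|G(j26)| = 3080 / 2546 = 1.2099
20 log₁₀(1.2099) = 1.66 dB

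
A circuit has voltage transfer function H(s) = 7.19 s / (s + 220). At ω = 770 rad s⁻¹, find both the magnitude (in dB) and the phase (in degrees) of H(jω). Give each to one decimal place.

|H| = 16.8 dB, ∠H = 15.9°

|j770| = 770
|j770 + 220| = √(770² + 220²) = 800.8
|H(j770)| = 7.19 × 770 / 800.8 = 6.9134
20 log₁₀(6.9134) = 16.79 dB
∠(j770) = 90.00°
∠(j770 + 220) = arctan(770/220) = 74.05°
∠H(j770) = 90.00° − 74.05° = 15.95°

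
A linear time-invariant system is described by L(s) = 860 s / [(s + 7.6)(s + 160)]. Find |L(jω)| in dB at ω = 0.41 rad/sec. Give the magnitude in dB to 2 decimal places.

|j0.41| = 0.41
|j0.41 + 7.6| = √(0.41² + 7.6²) = 7.611
|j0.41 + 160| = √(0.41² + 160²) = 160
|L(j0.41)| = 860 × 0.41 / (7.611 × 160) = 0.28955
20 log₁₀(0.28955) = -10.766 dB

-10.77 dB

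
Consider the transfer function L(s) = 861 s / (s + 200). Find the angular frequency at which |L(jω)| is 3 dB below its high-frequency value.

For a single-pole high-pass, the −3 dB point is at the pole: ω = 200 rad/s.

200 rad/s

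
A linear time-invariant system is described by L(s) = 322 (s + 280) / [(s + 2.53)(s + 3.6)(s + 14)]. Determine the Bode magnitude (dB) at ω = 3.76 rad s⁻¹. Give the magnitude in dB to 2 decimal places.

|j3.76 + 280| = √(3.76² + 280²) = 280
|j3.76 + 2.53| = √(3.76² + 2.53²) = 4.532
|j3.76 + 3.6| = √(3.76² + 3.6²) = 5.206
|j3.76 + 14| = √(3.76² + 14²) = 14.5
|L(j3.76)| = 322 × 280 / (4.532 × 5.206 × 14.5) = 263.66
20 log₁₀(263.66) = 48.421 dB

48.42 dB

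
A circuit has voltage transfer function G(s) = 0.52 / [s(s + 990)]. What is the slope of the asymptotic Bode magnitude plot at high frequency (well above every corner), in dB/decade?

-40 dB/decade

With 0 zeros and 2 poles, the high-frequency asymptotic slope is 20 × (0 − 2) = -40 dB/decade.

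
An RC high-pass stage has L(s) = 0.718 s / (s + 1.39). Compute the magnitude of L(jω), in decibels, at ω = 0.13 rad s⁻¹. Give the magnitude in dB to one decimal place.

-23.5 dB

|j0.13| = 0.13
|j0.13 + 1.39| = √(0.13² + 1.39²) = 1.396
|L(j0.13)| = 0.718 × 0.13 / 1.396 = 0.066859
20 log₁₀(0.066859) = -23.50 dB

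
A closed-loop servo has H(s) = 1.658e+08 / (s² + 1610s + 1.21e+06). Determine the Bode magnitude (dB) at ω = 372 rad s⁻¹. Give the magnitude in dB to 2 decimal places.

42.61 dB

|(j372)² + 1610(j372) + 1.21e+06| = |1.0716e+06 + j5.9892e+05| = 1.228e+06
|H(j372)| = 1.658e+08 / 1.228e+06 = 135.06
20 log₁₀(135.06) = 42.610 dB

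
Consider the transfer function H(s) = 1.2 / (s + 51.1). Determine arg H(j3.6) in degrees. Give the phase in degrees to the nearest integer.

∠(j3.6 + 51.1) = arctan(3.6/51.1) = 4.03°
∠H(j3.6) = −4.03° = -4.03°

-4 deg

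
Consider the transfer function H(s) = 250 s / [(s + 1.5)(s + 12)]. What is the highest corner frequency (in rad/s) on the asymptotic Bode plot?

Break frequencies occur at each pole and zero magnitude: 1.5 rad/s, 12 rad/s.
The highest is 12 rad/s.

12 rad/s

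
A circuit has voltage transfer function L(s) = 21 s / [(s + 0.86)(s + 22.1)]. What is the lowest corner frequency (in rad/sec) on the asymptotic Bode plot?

0.86 rad/sec

Break frequencies occur at each pole and zero magnitude: 0.86 rad/sec, 22.1 rad/sec.
The lowest is 0.86 rad/sec.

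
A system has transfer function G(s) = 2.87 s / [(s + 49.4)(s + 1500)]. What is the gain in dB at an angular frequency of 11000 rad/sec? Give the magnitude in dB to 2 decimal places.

-71.75 dB

|j11000| = 1.1e+04
|j11000 + 49.4| = √(11000² + 49.4²) = 1.1e+04
|j11000 + 1500| = √(11000² + 1500²) = 1.11e+04
|G(j11000)| = 2.87 × 1.1e+04 / (1.1e+04 × 1.11e+04) = 0.00025851
20 log₁₀(0.00025851) = -71.750 dB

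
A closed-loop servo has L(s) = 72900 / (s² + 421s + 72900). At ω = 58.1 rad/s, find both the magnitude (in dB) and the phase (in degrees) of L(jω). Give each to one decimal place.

|L| = -0.1 dB, ∠L = -19.4 deg

|(j58.1)² + 421(j58.1) + 72900| = |69524 + j24460| = 7.37e+04
|L(j58.1)| = 72900 / 7.37e+04 = 0.98912
20 log₁₀(0.98912) = -0.09 dB
∠[(j58.1)² + 421(j58.1) + 72900] = ∠[69524 + j24460] = 19.38°
∠L(j58.1) = −19.38° = -19.38°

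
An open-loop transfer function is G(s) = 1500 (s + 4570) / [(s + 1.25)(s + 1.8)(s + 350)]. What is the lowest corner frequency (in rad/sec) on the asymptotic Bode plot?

1.25 rad/sec

Break frequencies occur at each pole and zero magnitude: 1.25 rad/sec, 1.8 rad/sec, 350 rad/sec, 4570 rad/sec.
The lowest is 1.25 rad/sec.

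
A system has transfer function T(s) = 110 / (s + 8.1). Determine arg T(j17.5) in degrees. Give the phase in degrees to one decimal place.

∠(j17.5 + 8.1) = arctan(17.5/8.1) = 65.16°
∠T(j17.5) = −65.16° = -65.16°

-65.2 deg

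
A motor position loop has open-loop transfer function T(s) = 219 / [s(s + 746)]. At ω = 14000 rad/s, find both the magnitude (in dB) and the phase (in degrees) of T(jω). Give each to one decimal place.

|T| = -119.0 dB, ∠T = -176.9°

|j14000 + 746| = √(14000² + 746²) = 1.402e+04
|j14000| = 1.4e+04
|T(j14000)| = 219 / (1.402e+04 × 1.4e+04) = 1.1158e-06
20 log₁₀(1.1158e-06) = -119.05 dB
∠(j14000 + 746) = arctan(14000/746) = 86.95°
∠(j14000) = 90.00°
∠T(j14000) = − (86.95° + 90.00°) = -176.95°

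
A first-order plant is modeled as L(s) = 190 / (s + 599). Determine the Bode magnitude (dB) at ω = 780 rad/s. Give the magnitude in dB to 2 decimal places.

-14.28 dB

|j780 + 599| = √(780² + 599²) = 983.5
|L(j780)| = 190 / 983.5 = 0.19319
20 log₁₀(0.19319) = -14.280 dB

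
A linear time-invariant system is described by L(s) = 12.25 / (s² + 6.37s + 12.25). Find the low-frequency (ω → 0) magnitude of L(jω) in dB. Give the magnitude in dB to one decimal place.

L(0) = 12.25 / 12.25 = 1
20 log₁₀(1) = 0.00 dB

0.0 dB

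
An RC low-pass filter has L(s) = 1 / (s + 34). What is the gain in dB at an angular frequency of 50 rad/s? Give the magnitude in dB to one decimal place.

|j50 + 34| = √(50² + 34²) = 60.46
|L(j50)| = 1 / 60.46 = 0.016539
20 log₁₀(0.016539) = -35.63 dB

-35.6 dB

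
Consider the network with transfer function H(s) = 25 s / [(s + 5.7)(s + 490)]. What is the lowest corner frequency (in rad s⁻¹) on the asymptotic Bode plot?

Break frequencies occur at each pole and zero magnitude: 5.7 rad s⁻¹, 490 rad s⁻¹.
The lowest is 5.7 rad s⁻¹.

5.7 rad s⁻¹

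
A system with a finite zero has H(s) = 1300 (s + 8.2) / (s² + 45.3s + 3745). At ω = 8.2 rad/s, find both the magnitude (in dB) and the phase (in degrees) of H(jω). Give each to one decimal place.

|j8.2 + 8.2| = √(8.2² + 8.2²) = 11.6
|(j8.2)² + 45.3(j8.2) + 3745| = |3677.8 + j371.46| = 3696
|H(j8.2)| = 1300 × 11.6 / 3696 = 4.0784
20 log₁₀(4.0784) = 12.21 dB
∠(j8.2 + 8.2) = arctan(8.2/8.2) = 45.00°
∠[(j8.2)² + 45.3(j8.2) + 3745] = ∠[3677.8 + j371.46] = 5.77°
∠H(j8.2) = 45.00° − 5.77° = 39.23°

|H| = 12.2 dB, ∠H = 39.2°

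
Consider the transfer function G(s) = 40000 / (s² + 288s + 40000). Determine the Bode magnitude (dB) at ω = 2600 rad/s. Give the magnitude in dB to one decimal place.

|(j2600)² + 288(j2600) + 40000| = |-6.72e+06 + j7.488e+05| = 6.762e+06
|G(j2600)| = 40000 / 6.762e+06 = 0.0059158
20 log₁₀(0.0059158) = -44.56 dB

-44.6 dB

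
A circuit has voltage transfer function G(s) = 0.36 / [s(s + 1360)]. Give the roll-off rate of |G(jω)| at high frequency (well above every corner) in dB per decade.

-40 dB/decade

With 0 zeros and 2 poles, the high-frequency asymptotic slope is 20 × (0 − 2) = -40 dB/decade.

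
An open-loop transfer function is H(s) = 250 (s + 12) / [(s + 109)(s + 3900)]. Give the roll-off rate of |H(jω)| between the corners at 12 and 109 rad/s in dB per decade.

20 dB/decade

In this band the factors already past their corner are: zero at 12; net slope = 20 dB/decade.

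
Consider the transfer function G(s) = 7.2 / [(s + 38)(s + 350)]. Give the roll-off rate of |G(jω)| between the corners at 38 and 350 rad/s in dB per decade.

-20 dB/decade

In this band the factors already past their corner are: pole at 38; net slope = -20 dB/decade.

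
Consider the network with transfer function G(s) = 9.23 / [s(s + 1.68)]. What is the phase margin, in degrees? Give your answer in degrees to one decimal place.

Gain crossover: |G(jω)| = 1 at ω ≈ 2.82 rad/s.
∠G(j2.82) = −90° − arctan(2.82/1.68) ≈ -149.17°
PM = 180° + (-149.17°) = 30.83°

30.8 deg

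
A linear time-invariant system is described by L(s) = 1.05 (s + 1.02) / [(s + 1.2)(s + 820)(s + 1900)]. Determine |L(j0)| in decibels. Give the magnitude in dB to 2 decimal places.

L(0) = 1.05 × 1.02 / (1.2 × 820 × 1900) = 5.7285e-07
20 log₁₀(5.7285e-07) = -124.839 dB

-124.84 dB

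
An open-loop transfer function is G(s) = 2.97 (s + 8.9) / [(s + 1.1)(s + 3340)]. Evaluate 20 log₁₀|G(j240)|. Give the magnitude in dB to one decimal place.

-61.0 dB

|j240 + 8.9| = √(240² + 8.9²) = 240.2
|j240 + 1.1| = √(240² + 1.1²) = 240
|j240 + 3340| = √(240² + 3340²) = 3349
|G(j240)| = 2.97 × 240.2 / (240 × 3349) = 0.00088754
20 log₁₀(0.00088754) = -61.04 dB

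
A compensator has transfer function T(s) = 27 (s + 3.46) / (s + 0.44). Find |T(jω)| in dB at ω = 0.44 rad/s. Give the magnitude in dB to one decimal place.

43.6 dB

|j0.44 + 3.46| = √(0.44² + 3.46²) = 3.488
|j0.44 + 0.44| = √(0.44² + 0.44²) = 0.6223
|T(j0.44)| = 27 × 3.488 / 0.6223 = 151.34
20 log₁₀(151.34) = 43.60 dB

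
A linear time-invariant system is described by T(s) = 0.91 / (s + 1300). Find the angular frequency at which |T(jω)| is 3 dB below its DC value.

1300 rad/s

For a single-pole low-pass, the −3 dB point is at the pole: ω = 1300 rad/s.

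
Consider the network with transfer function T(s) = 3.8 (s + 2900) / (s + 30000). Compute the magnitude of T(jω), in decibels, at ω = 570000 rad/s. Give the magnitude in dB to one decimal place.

11.6 dB

|j570000 + 2900| = √(570000² + 2900²) = 5.7e+05
|j570000 + 30000| = √(570000² + 30000²) = 5.708e+05
|T(j570000)| = 3.8 × 5.7e+05 / 5.708e+05 = 3.7948
20 log₁₀(3.7948) = 11.58 dB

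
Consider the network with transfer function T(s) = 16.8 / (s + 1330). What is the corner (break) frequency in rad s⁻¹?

1330 rad s⁻¹

The single real pole at s = −1330 gives a corner at ω = 1330 rad s⁻¹.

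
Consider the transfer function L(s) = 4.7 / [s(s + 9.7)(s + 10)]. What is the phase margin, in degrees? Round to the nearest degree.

89 deg

Gain crossover: |L(jω)| = 1 at ω ≈ 0.0485 rad/s.
∠L(j0.0485) = −90° − arctan(0.0485/9.7) − arctan(0.0485/10) ≈ -90.56°
PM = 180° + (-90.56°) = 89.44°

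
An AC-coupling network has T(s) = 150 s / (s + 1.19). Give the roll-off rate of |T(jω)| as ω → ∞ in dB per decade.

With 1 zero and 1 pole, the high-frequency asymptotic slope is 20 × (1 − 1) = 0 dB/decade.

0 dB/decade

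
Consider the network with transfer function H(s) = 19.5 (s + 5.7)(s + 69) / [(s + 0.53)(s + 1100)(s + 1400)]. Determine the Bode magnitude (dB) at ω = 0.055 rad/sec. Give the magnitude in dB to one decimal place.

|j0.055 + 5.7| = √(0.055² + 5.7²) = 5.7
|j0.055 + 69| = √(0.055² + 69²) = 69
|j0.055 + 0.53| = √(0.055² + 0.53²) = 0.5328
|j0.055 + 1100| = √(0.055² + 1100²) = 1100
|j0.055 + 1400| = √(0.055² + 1400²) = 1400
|H(j0.055)| = 19.5 × 5.7 × 69 / (0.5328 × 1100 × 1400) = 0.0093467
20 log₁₀(0.0093467) = -40.59 dB

-40.6 dB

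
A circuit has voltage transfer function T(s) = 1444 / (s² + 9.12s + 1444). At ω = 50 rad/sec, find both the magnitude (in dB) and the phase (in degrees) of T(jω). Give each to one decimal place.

|T| = 2.0 dB, ∠T = -156.6°

|(j50)² + 9.12(j50) + 1444| = |-1056 + j456| = 1150
|T(j50)| = 1444 / 1150 = 1.2554
20 log₁₀(1.2554) = 1.98 dB
∠[(j50)² + 9.12(j50) + 1444] = ∠[-1056 + j456] = 156.64°
∠T(j50) = −156.64° = -156.64°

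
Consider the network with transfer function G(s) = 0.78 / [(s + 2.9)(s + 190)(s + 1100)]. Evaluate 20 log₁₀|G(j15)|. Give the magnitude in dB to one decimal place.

-132.3 dB

|j15 + 2.9| = √(15² + 2.9²) = 15.28
|j15 + 190| = √(15² + 190²) = 190.6
|j15 + 1100| = √(15² + 1100²) = 1100
|G(j15)| = 0.78 / (15.28 × 190.6 × 1100) = 2.435e-07
20 log₁₀(2.435e-07) = -132.27 dB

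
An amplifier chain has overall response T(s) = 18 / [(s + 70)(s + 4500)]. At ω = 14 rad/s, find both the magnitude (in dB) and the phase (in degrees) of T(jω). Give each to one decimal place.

|T| = -85.0 dB, ∠T = -11.5°

|j14 + 70| = √(14² + 70²) = 71.39
|j14 + 4500| = √(14² + 4500²) = 4500
|T(j14)| = 18 / (71.39 × 4500) = 5.6033e-05
20 log₁₀(5.6033e-05) = -85.03 dB
∠(j14 + 70) = arctan(14/70) = 11.31°
∠(j14 + 4500) = arctan(14/4500) = 0.18°
∠T(j14) = − (11.31° + 0.18°) = -11.49°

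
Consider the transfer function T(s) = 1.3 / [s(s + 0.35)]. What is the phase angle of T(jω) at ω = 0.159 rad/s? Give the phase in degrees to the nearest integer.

-114°

∠(j0.159 + 0.35) = arctan(0.159/0.35) = 24.43°
∠(j0.159) = 90.00°
∠T(j0.159) = − (24.43° + 90.00°) = -114.43°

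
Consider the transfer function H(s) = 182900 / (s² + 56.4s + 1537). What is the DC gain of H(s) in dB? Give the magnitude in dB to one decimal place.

41.5 dB

H(0) = 182900 / 1537 = 119
20 log₁₀(119) = 41.51 dB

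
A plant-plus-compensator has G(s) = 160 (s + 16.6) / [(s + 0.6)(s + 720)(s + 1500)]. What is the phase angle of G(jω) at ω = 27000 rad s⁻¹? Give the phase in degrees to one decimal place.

-175.3°

∠(j27000 + 16.6) = arctan(27000/16.6) = 89.96°
∠(j27000 + 0.6) = arctan(27000/0.6) = 90.00°
∠(j27000 + 720) = arctan(27000/720) = 88.47°
∠(j27000 + 1500) = arctan(27000/1500) = 86.82°
∠G(j27000) = 89.96° − (90.00° + 88.47° + 86.82°) = -175.33°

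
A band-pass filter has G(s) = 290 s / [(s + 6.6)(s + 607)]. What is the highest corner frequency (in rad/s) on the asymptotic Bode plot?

607 rad/s

Break frequencies occur at each pole and zero magnitude: 6.6 rad/s, 607 rad/s.
The highest is 607 rad/s.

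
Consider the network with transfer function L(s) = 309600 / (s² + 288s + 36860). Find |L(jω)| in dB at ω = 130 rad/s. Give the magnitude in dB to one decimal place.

|(j130)² + 288(j130) + 36860| = |19960 + j37440| = 4.243e+04
|L(j130)| = 309600 / 4.243e+04 = 7.297
20 log₁₀(7.297) = 17.26 dB

17.3 dB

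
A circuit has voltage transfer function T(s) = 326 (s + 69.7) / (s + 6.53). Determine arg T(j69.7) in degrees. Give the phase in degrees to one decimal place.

∠(j69.7 + 69.7) = arctan(69.7/69.7) = 45.00°
∠(j69.7 + 6.53) = arctan(69.7/6.53) = 84.65°
∠T(j69.7) = 45.00° − 84.65° = -39.65°

-39.6°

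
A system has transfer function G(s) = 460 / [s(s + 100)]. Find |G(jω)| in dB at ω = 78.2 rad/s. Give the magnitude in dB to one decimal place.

|j78.2 + 100| = √(78.2² + 100²) = 126.9
|j78.2| = 78.2
|G(j78.2)| = 460 / (126.9 × 78.2) = 0.046338
20 log₁₀(0.046338) = -26.68 dB

-26.7 dB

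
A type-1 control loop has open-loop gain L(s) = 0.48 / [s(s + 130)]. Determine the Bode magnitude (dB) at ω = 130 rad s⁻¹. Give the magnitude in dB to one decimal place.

-93.9 dB

|j130 + 130| = √(130² + 130²) = 183.8
|j130| = 130
|L(j130)| = 0.48 / (183.8 × 130) = 2.0084e-05
20 log₁₀(2.0084e-05) = -93.94 dB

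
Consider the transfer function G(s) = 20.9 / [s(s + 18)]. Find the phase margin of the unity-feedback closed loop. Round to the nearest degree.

86°

Gain crossover: |G(jω)| = 1 at ω ≈ 1.16 rad s⁻¹.
∠G(j1.16) = −90° − arctan(1.16/18) ≈ -93.68°
PM = 180° + (-93.68°) = 86.32°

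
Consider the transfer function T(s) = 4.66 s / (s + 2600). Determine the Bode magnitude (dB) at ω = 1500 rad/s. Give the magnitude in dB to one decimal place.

7.3 dB

|j1500| = 1500
|j1500 + 2600| = √(1500² + 2600²) = 3002
|T(j1500)| = 4.66 × 1500 / 3002 = 2.3287
20 log₁₀(2.3287) = 7.34 dB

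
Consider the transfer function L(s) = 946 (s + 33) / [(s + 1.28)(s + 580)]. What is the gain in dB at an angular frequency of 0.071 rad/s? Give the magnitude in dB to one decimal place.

|j0.071 + 33| = √(0.071² + 33²) = 33
|j0.071 + 1.28| = √(0.071² + 1.28²) = 1.282
|j0.071 + 580| = √(0.071² + 580²) = 580
|L(j0.071)| = 946 × 33 / (1.282 × 580) = 41.986
20 log₁₀(41.986) = 32.46 dB

32.5 dB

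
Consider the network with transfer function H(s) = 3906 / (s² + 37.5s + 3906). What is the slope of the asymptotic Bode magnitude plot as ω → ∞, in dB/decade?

With 0 zeros and 2 poles, the high-frequency asymptotic slope is 20 × (0 − 2) = -40 dB/decade.

-40 dB/decade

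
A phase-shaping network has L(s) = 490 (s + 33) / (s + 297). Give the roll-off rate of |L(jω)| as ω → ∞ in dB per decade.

With 1 zero and 1 pole, the high-frequency asymptotic slope is 20 × (1 − 1) = 0 dB/decade.

0 dB/decade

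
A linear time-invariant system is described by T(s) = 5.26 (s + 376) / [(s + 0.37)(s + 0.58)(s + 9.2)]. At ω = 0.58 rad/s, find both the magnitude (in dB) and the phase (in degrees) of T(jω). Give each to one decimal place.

|j0.58 + 376| = √(0.58² + 376²) = 376
|j0.58 + 0.37| = √(0.58² + 0.37²) = 0.688
|j0.58 + 0.58| = √(0.58² + 0.58²) = 0.8202
|j0.58 + 9.2| = √(0.58² + 9.2²) = 9.218
|T(j0.58)| = 5.26 × 376 / (0.688 × 0.8202 × 9.218) = 380.2
20 log₁₀(380.2) = 51.60 dB
∠(j0.58 + 376) = arctan(0.58/376) = 0.09°
∠(j0.58 + 0.37) = arctan(0.58/0.37) = 57.46°
∠(j0.58 + 0.58) = arctan(0.58/0.58) = 45.00°
∠(j0.58 + 9.2) = arctan(0.58/9.2) = 3.61°
∠T(j0.58) = 0.09° − (57.46° + 45.00° + 3.61°) = -105.98°

|T| = 51.6 dB, ∠T = -106.0°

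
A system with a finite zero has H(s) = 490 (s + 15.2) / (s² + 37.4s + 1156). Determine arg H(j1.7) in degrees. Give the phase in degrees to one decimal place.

∠(j1.7 + 15.2) = arctan(1.7/15.2) = 6.38°
∠[(j1.7)² + 37.4(j1.7) + 1156] = ∠[1153.1 + j63.58] = 3.16°
∠H(j1.7) = 6.38° − 3.16° = 3.23°

3.2 deg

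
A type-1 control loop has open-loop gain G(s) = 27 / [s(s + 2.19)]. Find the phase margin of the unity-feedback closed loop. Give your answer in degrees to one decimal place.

Gain crossover: |G(jω)| = 1 at ω ≈ 4.97 rad s⁻¹.
∠G(j4.97) = −90° − arctan(4.97/2.19) ≈ -156.22°
PM = 180° + (-156.22°) = 23.78°

23.8 deg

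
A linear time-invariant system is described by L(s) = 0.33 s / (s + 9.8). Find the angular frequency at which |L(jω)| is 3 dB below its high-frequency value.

For a single-pole high-pass, the −3 dB point is at the pole: ω = 9.8 rad s⁻¹.

9.8 rad s⁻¹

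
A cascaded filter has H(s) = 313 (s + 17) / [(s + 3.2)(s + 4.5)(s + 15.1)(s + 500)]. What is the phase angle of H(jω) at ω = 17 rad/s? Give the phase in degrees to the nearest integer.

∠(j17 + 17) = arctan(17/17) = 45.00°
∠(j17 + 3.2) = arctan(17/3.2) = 79.34°
∠(j17 + 4.5) = arctan(17/4.5) = 75.17°
∠(j17 + 15.1) = arctan(17/15.1) = 48.39°
∠(j17 + 500) = arctan(17/500) = 1.95°
∠H(j17) = 45.00° − (79.34° + 75.17° + 48.39° + 1.95°) = -159.85°

-160°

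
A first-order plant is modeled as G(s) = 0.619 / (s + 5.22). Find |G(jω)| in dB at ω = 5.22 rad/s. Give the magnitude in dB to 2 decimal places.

|j5.22 + 5.22| = √(5.22² + 5.22²) = 7.382
|G(j5.22)| = 0.619 / 7.382 = 0.08385
20 log₁₀(0.08385) = -21.530 dB

-21.53 dB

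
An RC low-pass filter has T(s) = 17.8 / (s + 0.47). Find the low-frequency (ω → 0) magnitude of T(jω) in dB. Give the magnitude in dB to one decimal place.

31.6 dB

T(0) = 17.8 / 0.47 = 37.872
20 log₁₀(37.872) = 31.57 dB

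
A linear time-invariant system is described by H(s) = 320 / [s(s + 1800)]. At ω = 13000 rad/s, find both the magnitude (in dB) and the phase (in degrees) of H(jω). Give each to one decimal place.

|j13000 + 1800| = √(13000² + 1800²) = 1.312e+04
|j13000| = 1.3e+04
|H(j13000)| = 320 / (1.312e+04 × 1.3e+04) = 1.8756e-06
20 log₁₀(1.8756e-06) = -114.54 dB
∠(j13000 + 1800) = arctan(13000/1800) = 82.12°
∠(j13000) = 90.00°
∠H(j13000) = − (82.12° + 90.00°) = -172.12°

|H| = -114.5 dB, ∠H = -172.1°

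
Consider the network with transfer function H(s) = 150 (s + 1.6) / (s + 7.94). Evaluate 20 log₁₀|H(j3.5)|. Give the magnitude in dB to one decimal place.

|j3.5 + 1.6| = √(3.5² + 1.6²) = 3.848
|j3.5 + 7.94| = √(3.5² + 7.94²) = 8.677
|H(j3.5)| = 150 × 3.848 / 8.677 = 66.526
20 log₁₀(66.526) = 36.46 dB

36.5 dB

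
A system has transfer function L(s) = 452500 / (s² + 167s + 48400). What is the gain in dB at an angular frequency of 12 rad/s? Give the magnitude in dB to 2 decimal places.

|(j12)² + 167(j12) + 48400| = |48256 + j2004| = 4.83e+04
|L(j12)| = 452500 / 4.83e+04 = 9.369
20 log₁₀(9.369) = 19.434 dB

19.43 dB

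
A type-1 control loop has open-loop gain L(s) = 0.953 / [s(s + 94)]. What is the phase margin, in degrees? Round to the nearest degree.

Gain crossover: |L(jω)| = 1 at ω ≈ 0.0101 rad s⁻¹.
∠L(j0.0101) = −90° − arctan(0.0101/94) ≈ -90.01°
PM = 180° + (-90.01°) = 89.99°

90°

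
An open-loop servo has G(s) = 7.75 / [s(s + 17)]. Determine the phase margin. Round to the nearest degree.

88 deg

Gain crossover: |G(jω)| = 1 at ω ≈ 0.456 rad/s.
∠G(j0.456) = −90° − arctan(0.456/17) ≈ -91.54°
PM = 180° + (-91.54°) = 88.46°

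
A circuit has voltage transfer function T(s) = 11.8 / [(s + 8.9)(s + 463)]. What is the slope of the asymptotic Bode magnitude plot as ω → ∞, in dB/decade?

With 0 zeros and 2 poles, the high-frequency asymptotic slope is 20 × (0 − 2) = -40 dB/decade.

-40 dB/decade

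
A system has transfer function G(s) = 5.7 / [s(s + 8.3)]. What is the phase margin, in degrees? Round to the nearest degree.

Gain crossover: |G(jω)| = 1 at ω ≈ 0.684 rad/sec.
∠G(j0.684) = −90° − arctan(0.684/8.3) ≈ -94.71°
PM = 180° + (-94.71°) = 85.29°

85 deg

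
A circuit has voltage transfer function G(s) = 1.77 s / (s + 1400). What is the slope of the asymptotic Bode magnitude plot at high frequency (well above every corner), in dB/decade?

0 dB/decade

With 1 zero and 1 pole, the high-frequency asymptotic slope is 20 × (1 − 1) = 0 dB/decade.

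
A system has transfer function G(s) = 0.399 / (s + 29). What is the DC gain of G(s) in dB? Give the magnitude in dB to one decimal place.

-37.2 dB

G(0) = 0.399 / 29 = 0.013759
20 log₁₀(0.013759) = -37.23 dB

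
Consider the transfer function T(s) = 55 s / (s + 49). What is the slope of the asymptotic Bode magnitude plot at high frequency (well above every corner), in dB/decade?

0 dB/decade

With 1 zero and 1 pole, the high-frequency asymptotic slope is 20 × (1 − 1) = 0 dB/decade.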